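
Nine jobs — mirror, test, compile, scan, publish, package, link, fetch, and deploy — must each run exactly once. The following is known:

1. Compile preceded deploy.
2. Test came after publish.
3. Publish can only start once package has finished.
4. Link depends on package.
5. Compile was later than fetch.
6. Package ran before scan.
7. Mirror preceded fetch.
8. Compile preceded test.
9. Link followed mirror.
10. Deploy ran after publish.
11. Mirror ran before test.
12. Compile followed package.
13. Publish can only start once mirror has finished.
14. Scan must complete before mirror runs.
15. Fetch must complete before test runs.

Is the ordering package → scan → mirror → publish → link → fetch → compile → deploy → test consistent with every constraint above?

Check each stated constraint against the proposed order — e.g. mirror is ahead of test; package is ahead of compile. Every pair is in the required order; nothing is violated.

yes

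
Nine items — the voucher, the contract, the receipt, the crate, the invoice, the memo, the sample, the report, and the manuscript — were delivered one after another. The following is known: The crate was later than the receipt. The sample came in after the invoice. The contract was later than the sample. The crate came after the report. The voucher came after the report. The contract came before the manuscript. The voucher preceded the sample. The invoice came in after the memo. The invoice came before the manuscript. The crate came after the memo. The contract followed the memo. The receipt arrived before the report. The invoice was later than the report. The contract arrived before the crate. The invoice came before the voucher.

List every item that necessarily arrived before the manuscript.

the contract, the invoice, the memo, the receipt, the report, the sample, the voucher

Directly stated before the manuscript: the contract and the invoice.
The memo reaches the manuscript via the memo → the invoice → the manuscript.
The receipt reaches the manuscript via the receipt → the report → the invoice → the manuscript.
The report reaches the manuscript via the report → the invoice → the manuscript.
Likewise the sample and the voucher each reach the manuscript by chaining the stated constraints.
No chain forces the crate ahead of the manuscript.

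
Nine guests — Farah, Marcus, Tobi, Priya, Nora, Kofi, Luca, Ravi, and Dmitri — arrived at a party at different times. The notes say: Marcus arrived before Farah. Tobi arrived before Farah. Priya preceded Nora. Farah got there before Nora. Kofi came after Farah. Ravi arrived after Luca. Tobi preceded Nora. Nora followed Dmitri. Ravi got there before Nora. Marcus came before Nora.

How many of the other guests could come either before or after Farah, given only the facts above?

Forced before Farah: Marcus and Tobi; forced after Farah: Kofi and Nora.
That leaves Dmitri, Luca, Priya, and Ravi with no forced order relative to Farah — 4.

4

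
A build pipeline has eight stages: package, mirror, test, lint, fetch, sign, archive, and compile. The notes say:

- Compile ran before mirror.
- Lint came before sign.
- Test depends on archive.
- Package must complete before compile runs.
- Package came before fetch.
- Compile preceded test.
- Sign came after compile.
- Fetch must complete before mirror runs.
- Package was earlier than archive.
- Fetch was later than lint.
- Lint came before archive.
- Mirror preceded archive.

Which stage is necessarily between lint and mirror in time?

fetch

Tracing the constraints gives lint → fetch → mirror, so fetch sits after lint and before mirror.
No other stage is forced both after lint and before mirror.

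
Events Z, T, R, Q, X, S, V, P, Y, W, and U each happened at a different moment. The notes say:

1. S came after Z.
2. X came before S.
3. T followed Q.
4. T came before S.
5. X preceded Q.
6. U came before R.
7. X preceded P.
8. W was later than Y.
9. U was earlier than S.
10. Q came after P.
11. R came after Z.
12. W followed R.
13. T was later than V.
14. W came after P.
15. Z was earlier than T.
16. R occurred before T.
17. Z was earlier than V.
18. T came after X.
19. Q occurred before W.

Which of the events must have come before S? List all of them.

Directly stated before S: T, U, X, and Z.
P reaches S via P → Q → T → S.
Q reaches S via Q → T → S.
R reaches S via R → T → S.
Likewise V reaches S by chaining the stated constraints.
No chain forces Y (or any of the others) ahead of S.

P, Q, R, T, U, V, X, Z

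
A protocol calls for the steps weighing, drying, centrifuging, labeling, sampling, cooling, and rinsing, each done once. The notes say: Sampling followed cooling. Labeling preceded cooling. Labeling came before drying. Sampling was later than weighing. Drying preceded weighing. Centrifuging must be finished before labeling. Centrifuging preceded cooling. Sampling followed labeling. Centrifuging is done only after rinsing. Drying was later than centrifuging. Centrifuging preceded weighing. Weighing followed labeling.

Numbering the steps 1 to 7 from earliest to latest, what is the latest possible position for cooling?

Cooling must come before sampling — 1 step forced after it.
Everything else can be placed before cooling in some valid order, so cooling can sit as late as position 7 − 1 = 6.

6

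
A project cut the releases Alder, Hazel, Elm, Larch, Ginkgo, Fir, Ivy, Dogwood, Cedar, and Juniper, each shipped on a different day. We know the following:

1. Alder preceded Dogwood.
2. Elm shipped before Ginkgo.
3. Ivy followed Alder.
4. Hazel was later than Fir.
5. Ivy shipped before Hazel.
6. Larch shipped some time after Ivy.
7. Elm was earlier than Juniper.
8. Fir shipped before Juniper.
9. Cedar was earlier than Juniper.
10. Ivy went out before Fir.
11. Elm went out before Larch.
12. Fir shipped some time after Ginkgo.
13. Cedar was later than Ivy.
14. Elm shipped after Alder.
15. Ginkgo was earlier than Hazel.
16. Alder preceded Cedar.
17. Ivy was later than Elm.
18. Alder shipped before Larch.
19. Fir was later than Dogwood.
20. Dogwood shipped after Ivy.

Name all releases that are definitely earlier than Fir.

Directly stated before Fir: Dogwood, Ginkgo, and Ivy.
Alder reaches Fir via Alder → Dogwood → Fir.
Elm reaches Fir via Elm → Ivy → Fir.
No chain forces Cedar (or any of the others) ahead of Fir.

Alder, Dogwood, Elm, Ginkgo, Ivy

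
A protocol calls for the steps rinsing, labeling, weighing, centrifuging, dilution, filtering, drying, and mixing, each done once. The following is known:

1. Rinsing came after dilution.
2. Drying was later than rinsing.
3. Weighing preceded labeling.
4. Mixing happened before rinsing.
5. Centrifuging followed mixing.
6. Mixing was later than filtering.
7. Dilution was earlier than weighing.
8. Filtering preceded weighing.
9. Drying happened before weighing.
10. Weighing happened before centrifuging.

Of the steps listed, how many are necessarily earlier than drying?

4

Directly stated before drying: rinsing.
Dilution reaches drying via dilution → rinsing → drying.
Filtering reaches drying via filtering → mixing → rinsing → drying.
Mixing reaches drying via mixing → rinsing → drying.
That's dilution, filtering, mixing, and rinsing — 4 in all.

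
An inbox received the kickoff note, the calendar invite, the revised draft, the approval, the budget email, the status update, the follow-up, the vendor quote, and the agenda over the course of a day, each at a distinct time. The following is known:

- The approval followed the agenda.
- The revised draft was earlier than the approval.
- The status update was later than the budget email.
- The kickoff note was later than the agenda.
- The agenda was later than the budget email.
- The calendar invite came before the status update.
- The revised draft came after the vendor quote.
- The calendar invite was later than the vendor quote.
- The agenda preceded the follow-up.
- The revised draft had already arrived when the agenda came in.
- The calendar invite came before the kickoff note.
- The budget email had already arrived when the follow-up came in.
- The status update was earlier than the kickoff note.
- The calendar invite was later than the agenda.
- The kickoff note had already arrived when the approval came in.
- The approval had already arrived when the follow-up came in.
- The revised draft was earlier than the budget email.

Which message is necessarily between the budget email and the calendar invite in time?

Tracing the constraints gives the budget email → the agenda → the calendar invite, so the agenda sits after the budget email and before the calendar invite.
No other message is forced both after the budget email and before the calendar invite.

the agenda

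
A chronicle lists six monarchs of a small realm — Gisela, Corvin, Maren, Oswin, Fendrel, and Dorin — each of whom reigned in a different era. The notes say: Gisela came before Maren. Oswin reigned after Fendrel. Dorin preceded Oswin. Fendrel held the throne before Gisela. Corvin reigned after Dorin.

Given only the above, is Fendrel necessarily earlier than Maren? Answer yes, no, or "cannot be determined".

yes

Chain the constraints: Fendrel → Gisela → Maren. Each link is directly stated, so Fendrel comes before Maren.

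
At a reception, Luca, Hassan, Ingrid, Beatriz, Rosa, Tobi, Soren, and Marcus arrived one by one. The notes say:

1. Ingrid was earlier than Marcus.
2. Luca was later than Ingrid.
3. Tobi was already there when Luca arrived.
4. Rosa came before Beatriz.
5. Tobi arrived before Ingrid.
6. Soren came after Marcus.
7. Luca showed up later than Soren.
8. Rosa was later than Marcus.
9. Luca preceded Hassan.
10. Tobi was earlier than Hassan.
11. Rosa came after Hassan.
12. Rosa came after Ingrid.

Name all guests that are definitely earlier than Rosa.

Directly stated before Rosa: Hassan, Ingrid, and Marcus.
Luca reaches Rosa via Luca → Hassan → Rosa.
Soren reaches Rosa via Soren → Luca → Hassan → Rosa.
Tobi reaches Rosa via Tobi → Hassan → Rosa.
No chain forces Beatriz ahead of Rosa.

Hassan, Ingrid, Luca, Marcus, Soren, Tobi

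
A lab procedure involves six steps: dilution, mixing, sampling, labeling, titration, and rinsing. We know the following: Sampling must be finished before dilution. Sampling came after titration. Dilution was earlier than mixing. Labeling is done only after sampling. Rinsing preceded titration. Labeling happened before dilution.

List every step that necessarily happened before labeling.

Directly stated before labeling: sampling.
Rinsing reaches labeling via rinsing → titration → sampling → labeling.
Titration reaches labeling via titration → sampling → labeling.
No chain forces mixing (or any of the others) ahead of labeling.

rinsing, sampling, titration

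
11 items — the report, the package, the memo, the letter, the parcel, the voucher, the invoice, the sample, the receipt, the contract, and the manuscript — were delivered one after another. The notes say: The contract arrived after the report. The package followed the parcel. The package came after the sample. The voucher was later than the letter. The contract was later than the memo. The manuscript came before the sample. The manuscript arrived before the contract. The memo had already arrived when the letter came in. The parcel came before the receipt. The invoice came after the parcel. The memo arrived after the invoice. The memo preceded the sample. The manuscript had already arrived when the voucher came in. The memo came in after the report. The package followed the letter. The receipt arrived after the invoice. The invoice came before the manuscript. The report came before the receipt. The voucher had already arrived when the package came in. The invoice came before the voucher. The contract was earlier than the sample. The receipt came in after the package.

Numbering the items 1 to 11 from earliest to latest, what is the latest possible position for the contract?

The contract must come before the package, the receipt, and the sample — 3 items forced after it.
Everything else can be placed before the contract in some valid order, so the contract can sit as late as position 11 − 3 = 8.

8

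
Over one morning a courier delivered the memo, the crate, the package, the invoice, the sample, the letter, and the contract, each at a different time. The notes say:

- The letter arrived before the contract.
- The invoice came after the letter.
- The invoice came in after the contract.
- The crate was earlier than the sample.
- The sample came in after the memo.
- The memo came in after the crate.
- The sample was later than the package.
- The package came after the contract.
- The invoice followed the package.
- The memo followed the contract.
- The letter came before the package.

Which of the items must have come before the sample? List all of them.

Directly stated before the sample: the crate, the memo, and the package.
The contract reaches the sample via the contract → the package → the sample.
The letter reaches the sample via the letter → the package → the sample.
No chain forces the invoice ahead of the sample.

the contract, the crate, the letter, the memo, the package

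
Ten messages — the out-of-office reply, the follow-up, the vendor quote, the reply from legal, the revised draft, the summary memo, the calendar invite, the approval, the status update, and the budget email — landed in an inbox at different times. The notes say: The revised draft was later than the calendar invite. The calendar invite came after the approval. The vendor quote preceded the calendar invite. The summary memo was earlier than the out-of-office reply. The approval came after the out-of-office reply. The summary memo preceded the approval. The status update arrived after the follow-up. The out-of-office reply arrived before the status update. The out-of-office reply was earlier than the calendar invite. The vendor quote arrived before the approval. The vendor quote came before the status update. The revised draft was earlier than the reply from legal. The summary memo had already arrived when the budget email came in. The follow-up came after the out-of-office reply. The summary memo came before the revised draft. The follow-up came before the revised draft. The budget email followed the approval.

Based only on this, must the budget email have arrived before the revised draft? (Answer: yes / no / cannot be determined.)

cannot be determined

No chain of stated constraints runs from the budget email to the revised draft, and none runs from the revised draft to the budget email either.
So the relative order of the budget email and the revised draft is not fixed by the given facts.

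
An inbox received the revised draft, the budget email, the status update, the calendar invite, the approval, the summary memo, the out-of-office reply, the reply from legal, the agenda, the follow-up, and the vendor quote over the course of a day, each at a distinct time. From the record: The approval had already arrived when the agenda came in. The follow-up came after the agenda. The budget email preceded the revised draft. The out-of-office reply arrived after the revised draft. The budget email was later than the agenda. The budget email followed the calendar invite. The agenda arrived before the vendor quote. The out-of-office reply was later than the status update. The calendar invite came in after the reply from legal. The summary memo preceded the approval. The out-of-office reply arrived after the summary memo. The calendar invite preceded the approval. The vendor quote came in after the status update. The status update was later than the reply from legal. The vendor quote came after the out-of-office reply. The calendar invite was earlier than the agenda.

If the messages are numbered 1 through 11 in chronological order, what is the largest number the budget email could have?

The budget email must come before the out-of-office reply, the revised draft, and the vendor quote — 3 messages forced after it.
Everything else can be placed before the budget email in some valid order, so the budget email can sit as late as position 11 − 3 = 8.

8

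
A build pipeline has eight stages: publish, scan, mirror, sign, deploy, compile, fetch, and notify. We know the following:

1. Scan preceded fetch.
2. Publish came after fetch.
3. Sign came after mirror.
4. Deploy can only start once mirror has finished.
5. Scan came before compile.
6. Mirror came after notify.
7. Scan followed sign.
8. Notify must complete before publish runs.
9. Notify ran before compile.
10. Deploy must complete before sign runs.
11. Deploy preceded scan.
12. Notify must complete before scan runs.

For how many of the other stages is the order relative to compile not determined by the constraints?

Forced before compile: deploy, mirror, notify, scan, and sign.
That leaves fetch and publish with no forced order relative to compile — 2.

2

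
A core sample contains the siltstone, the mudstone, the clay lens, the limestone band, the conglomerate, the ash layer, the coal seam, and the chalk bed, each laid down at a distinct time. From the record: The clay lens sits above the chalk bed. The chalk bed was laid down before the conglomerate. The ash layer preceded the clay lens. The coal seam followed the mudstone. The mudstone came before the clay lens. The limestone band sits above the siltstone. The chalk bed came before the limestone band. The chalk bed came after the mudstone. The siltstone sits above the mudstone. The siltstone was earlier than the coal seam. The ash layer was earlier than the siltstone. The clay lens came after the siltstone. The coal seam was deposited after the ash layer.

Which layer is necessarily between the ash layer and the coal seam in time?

Tracing the constraints gives the ash layer → the siltstone → the coal seam, so the siltstone sits after the ash layer and before the coal seam.
No other layer is forced both after the ash layer and before the coal seam.

the siltstone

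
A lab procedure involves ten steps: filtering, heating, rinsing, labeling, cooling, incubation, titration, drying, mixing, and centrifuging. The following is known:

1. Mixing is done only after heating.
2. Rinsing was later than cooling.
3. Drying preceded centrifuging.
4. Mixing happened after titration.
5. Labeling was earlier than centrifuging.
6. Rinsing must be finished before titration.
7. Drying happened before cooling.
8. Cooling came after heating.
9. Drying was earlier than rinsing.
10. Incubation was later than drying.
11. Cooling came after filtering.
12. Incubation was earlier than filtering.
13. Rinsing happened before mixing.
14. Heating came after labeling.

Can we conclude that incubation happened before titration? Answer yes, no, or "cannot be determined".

Chain the constraints: incubation → filtering → cooling → rinsing → titration. Each link is directly stated, so incubation comes before titration.

yes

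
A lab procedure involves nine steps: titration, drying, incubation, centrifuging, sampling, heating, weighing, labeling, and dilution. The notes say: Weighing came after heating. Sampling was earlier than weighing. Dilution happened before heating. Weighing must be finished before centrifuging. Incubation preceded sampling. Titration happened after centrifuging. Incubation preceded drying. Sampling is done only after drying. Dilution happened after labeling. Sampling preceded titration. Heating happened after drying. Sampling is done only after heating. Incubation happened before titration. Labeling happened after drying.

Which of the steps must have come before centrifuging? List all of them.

dilution, drying, heating, incubation, labeling, sampling, weighing

Directly stated before centrifuging: weighing.
Dilution reaches centrifuging via dilution → heating → weighing → centrifuging.
Drying reaches centrifuging via drying → sampling → weighing → centrifuging.
Heating reaches centrifuging via heating → weighing → centrifuging.
Likewise incubation, labeling, and sampling each reach centrifuging by chaining the stated constraints.
No chain forces titration ahead of centrifuging.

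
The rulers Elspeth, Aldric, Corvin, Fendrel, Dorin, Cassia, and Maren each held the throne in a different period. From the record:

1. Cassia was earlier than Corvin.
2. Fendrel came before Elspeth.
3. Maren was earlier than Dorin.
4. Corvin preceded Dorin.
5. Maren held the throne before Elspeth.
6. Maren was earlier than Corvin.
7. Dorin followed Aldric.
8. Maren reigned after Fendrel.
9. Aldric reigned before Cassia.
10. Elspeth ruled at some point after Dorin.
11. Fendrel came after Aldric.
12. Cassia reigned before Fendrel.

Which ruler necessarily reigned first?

Aldric has a chain of constraints placing them before every other ruler, so Aldric must be first.

Aldric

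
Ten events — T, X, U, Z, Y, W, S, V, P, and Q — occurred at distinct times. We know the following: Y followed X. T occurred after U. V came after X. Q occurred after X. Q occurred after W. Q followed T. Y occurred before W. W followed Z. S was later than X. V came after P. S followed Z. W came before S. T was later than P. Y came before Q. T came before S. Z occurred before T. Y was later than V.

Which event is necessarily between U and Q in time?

Tracing the constraints gives U → T → Q, so T sits after U and before Q.
No other event is forced both after U and before Q.

T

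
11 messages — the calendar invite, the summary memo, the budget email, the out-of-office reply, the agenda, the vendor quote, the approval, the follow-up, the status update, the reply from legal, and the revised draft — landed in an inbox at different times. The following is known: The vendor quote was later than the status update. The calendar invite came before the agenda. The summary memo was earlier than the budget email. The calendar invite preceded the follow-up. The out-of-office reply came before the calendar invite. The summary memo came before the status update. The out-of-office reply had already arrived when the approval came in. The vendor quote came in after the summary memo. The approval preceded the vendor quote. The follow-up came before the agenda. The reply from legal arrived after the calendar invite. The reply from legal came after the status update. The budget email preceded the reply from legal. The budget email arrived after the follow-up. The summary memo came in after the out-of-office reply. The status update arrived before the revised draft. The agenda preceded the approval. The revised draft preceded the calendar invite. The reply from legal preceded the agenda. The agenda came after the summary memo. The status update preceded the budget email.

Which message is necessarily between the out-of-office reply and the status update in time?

Tracing the constraints gives the out-of-office reply → the summary memo → the status update, so the summary memo sits after the out-of-office reply and before the status update.
No other message is forced both after the out-of-office reply and before the status update.

the summary memo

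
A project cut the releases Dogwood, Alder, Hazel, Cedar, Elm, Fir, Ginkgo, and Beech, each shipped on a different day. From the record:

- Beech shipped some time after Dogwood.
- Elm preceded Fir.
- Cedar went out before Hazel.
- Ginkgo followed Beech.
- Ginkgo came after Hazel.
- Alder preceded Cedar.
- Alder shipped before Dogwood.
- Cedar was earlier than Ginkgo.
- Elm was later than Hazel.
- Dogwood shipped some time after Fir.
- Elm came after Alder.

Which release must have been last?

Every other release has a chain of constraints placing it before Ginkgo, so Ginkgo is last.

Ginkgo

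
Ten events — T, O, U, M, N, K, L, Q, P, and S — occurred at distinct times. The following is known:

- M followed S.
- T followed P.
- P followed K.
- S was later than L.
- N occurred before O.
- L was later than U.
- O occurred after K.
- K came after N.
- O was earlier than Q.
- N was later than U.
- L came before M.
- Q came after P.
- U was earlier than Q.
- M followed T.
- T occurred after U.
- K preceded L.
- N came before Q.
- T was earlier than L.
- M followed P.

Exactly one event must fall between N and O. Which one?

Tracing the constraints gives N → K → O, so K sits after N and before O.
No other event is forced both after N and before O.

K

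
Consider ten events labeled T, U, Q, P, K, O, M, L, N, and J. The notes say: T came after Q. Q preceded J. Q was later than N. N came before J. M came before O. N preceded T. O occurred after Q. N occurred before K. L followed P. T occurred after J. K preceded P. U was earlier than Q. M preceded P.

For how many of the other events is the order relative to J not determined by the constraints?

5

Forced before J: N, Q, and U; forced after J: T.
That leaves K, L, M, O, and P with no forced order relative to J — 5.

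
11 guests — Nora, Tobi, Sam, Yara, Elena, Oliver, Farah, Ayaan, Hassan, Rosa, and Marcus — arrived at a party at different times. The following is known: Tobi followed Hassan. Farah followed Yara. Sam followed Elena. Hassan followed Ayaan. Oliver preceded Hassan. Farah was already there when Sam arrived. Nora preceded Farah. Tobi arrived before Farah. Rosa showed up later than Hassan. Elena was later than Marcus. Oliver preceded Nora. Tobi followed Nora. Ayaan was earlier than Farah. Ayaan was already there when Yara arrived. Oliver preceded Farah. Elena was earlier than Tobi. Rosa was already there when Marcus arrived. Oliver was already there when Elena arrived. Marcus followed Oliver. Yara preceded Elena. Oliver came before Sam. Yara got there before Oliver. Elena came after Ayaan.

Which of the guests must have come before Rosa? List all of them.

Ayaan, Hassan, Oliver, Yara

Directly stated before Rosa: Hassan.
Ayaan reaches Rosa via Ayaan → Hassan → Rosa.
Oliver reaches Rosa via Oliver → Hassan → Rosa.
Yara reaches Rosa via Yara → Oliver → Hassan → Rosa.
No chain forces Tobi (or any of the others) ahead of Rosa.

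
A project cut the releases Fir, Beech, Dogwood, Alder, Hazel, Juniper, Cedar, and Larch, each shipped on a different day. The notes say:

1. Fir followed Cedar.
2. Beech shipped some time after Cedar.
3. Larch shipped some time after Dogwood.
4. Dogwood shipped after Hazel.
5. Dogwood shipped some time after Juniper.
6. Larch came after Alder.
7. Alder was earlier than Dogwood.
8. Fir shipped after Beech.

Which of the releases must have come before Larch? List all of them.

Directly stated before Larch: Alder and Dogwood.
Hazel reaches Larch via Hazel → Dogwood → Larch.
Juniper reaches Larch via Juniper → Dogwood → Larch.
No chain forces Beech (or any of the others) ahead of Larch.

Alder, Dogwood, Hazel, Juniper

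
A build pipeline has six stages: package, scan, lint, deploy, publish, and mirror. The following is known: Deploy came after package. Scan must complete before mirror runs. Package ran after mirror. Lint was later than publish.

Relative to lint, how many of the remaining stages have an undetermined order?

4

Forced before lint: publish.
That leaves deploy, mirror, package, and scan with no forced order relative to lint — 4.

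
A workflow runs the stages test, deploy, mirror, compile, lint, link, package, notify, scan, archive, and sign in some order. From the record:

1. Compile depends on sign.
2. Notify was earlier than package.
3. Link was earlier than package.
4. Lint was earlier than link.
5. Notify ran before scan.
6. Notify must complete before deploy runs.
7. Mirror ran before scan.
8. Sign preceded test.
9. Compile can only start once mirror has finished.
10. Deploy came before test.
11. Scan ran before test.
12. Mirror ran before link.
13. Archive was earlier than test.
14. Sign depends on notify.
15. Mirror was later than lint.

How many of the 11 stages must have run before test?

Directly stated before test: archive, deploy, scan, and sign.
Lint reaches test via lint → mirror → scan → test.
Mirror reaches test via mirror → scan → test.
Notify reaches test via notify → scan → test.
That's archive, deploy, lint, mirror, notify, scan, and sign — 7 in all.

7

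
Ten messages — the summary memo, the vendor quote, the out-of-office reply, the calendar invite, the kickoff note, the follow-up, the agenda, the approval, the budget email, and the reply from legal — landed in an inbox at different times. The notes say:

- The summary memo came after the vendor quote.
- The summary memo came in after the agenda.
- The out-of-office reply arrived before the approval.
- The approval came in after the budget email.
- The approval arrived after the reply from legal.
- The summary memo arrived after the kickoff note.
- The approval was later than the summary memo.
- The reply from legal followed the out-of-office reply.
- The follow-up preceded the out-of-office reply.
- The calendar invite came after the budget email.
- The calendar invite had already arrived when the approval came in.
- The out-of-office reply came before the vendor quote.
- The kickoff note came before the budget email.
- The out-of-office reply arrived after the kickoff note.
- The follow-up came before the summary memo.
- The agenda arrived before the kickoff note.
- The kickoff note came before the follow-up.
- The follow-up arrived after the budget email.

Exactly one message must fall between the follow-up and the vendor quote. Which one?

Tracing the constraints gives the follow-up → the out-of-office reply → the vendor quote, so the out-of-office reply sits after the follow-up and before the vendor quote.
No other message is forced both after the follow-up and before the vendor quote.

the out-of-office reply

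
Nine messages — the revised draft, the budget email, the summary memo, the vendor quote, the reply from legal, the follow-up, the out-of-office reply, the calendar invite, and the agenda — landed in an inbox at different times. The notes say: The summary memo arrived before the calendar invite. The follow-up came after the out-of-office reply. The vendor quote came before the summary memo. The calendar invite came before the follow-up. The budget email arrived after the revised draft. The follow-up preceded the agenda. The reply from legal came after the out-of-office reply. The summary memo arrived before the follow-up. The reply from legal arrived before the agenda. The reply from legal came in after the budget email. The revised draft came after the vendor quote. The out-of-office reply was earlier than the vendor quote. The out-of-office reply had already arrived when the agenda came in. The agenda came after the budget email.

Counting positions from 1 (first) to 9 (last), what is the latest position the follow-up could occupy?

The follow-up must come before the agenda — 1 message forced after it.
Everything else can be placed before the follow-up in some valid order, so the follow-up can sit as late as position 9 − 1 = 8.

8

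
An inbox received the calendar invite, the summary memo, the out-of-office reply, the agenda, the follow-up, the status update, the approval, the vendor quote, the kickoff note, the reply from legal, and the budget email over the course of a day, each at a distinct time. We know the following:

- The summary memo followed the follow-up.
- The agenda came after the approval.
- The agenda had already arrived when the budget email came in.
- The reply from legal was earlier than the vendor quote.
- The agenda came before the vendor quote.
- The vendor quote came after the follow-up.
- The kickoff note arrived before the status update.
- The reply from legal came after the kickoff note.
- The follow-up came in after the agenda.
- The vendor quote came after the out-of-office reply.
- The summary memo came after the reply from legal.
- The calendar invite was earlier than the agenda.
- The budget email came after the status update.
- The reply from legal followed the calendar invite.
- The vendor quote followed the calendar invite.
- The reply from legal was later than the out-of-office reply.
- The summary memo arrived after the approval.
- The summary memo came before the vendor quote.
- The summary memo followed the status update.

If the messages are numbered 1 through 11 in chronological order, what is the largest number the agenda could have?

The agenda must come before the budget email, the follow-up, the summary memo, and the vendor quote — 4 messages forced after it.
Everything else can be placed before the agenda in some valid order, so the agenda can sit as late as position 11 − 4 = 7.

7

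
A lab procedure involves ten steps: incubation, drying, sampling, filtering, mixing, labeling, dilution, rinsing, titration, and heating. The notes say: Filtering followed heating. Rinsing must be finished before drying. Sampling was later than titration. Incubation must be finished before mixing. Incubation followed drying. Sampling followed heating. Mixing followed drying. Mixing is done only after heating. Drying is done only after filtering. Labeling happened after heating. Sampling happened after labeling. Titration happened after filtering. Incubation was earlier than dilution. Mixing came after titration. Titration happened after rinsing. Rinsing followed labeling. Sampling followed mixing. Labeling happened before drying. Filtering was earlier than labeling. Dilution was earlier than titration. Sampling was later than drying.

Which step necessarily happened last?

Every other step has a chain of constraints placing it before sampling, so sampling is last.

sampling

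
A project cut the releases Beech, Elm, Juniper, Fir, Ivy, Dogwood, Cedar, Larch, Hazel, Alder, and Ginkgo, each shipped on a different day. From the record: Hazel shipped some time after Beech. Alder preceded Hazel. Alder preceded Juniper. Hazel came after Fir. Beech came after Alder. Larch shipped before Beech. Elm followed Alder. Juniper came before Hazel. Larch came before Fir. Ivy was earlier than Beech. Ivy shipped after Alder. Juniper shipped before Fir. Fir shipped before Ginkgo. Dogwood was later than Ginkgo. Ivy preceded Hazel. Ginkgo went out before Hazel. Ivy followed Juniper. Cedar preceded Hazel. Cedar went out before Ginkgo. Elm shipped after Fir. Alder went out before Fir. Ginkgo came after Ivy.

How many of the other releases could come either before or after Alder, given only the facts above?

Forced after Alder: Beech, Dogwood, Elm, Fir, Ginkgo, Hazel, Ivy, and Juniper.
That leaves Cedar and Larch with no forced order relative to Alder — 2.

2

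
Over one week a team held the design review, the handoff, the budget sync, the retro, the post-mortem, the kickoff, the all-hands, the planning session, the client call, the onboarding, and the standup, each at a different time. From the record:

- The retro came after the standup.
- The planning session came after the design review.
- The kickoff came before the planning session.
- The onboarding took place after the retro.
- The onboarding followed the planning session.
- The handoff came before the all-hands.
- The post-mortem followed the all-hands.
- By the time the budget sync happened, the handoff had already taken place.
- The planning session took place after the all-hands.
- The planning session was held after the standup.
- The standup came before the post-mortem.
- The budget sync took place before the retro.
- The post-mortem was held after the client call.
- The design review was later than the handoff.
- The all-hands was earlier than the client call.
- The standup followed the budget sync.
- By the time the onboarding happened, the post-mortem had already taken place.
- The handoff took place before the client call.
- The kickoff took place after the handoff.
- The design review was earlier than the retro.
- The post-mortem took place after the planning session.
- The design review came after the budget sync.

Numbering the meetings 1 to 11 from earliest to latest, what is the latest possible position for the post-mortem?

10

The post-mortem must come before the onboarding — 1 meeting forced after it.
Everything else can be placed before the post-mortem in some valid order, so the post-mortem can sit as late as position 11 − 1 = 10.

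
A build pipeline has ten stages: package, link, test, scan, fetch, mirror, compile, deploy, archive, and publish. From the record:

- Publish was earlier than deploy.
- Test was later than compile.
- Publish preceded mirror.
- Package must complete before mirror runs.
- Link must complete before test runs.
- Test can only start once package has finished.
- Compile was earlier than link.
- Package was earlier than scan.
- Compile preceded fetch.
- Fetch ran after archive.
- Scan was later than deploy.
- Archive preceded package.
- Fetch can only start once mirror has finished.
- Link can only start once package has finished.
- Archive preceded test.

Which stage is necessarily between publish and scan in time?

deploy

Tracing the constraints gives publish → deploy → scan, so deploy sits after publish and before scan.
No other stage is forced both after publish and before scan.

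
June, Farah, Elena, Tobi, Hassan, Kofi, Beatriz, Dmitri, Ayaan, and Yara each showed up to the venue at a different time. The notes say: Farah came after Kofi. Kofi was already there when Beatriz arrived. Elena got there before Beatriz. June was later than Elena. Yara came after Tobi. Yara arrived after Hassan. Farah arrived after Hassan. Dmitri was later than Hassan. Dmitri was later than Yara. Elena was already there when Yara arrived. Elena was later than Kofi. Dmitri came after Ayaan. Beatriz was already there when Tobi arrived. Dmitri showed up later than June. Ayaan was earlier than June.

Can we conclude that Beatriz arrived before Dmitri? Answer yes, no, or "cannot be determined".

Chain the constraints: Beatriz → Tobi → Yara → Dmitri. Each link is directly stated, so Beatriz comes before Dmitri.

yes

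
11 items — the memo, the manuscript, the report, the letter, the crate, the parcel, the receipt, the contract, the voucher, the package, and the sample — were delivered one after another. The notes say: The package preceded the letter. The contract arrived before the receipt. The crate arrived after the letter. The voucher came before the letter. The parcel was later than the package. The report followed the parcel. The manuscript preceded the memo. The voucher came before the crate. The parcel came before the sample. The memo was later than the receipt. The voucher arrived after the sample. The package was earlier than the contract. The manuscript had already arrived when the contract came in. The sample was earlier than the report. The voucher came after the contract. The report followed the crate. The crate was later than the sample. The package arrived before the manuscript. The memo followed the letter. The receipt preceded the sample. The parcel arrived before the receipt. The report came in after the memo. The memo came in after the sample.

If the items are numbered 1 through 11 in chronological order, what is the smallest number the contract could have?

3

The manuscript and the package must both come before the contract — 2 forced predecessors.
Nothing else is forced ahead of the contract, so its earliest slot is position 2 + 1 = 3.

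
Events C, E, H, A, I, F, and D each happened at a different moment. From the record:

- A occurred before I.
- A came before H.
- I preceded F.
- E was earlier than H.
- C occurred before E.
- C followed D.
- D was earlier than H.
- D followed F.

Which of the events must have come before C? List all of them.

A, D, F, I

Directly stated before C: D.
A reaches C via A → I → F → D → C.
F reaches C via F → D → C.
I reaches C via I → F → D → C.
No chain forces H (or any of the others) ahead of C.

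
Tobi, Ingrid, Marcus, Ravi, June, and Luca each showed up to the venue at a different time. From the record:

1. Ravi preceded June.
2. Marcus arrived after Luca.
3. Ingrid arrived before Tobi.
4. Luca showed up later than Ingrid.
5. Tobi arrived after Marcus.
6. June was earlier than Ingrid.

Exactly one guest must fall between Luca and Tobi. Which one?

Marcus

Tracing the constraints gives Luca → Marcus → Tobi, so Marcus sits after Luca and before Tobi.
No other guest is forced both after Luca and before Tobi.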